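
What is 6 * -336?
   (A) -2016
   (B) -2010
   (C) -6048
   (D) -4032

6 * -336 = -2016
A) -2016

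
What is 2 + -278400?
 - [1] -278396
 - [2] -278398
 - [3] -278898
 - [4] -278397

2 + -278400 = -278398
2) -278398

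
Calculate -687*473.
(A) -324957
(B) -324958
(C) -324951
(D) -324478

-687 * 473 = -324951
C) -324951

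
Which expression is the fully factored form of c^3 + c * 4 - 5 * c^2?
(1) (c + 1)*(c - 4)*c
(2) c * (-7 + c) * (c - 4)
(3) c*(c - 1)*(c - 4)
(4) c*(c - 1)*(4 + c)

We need to factor c^3 + c * 4 - 5 * c^2.
The factored form is c*(c - 1)*(c - 4).
3) c*(c - 1)*(c - 4)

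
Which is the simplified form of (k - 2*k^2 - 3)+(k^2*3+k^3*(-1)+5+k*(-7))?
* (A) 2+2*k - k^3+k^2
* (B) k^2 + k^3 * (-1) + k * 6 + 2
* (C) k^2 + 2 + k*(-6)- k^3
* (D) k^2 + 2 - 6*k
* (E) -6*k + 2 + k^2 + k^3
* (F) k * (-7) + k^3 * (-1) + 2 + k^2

Adding the polynomials and combining like terms:
(k - 2*k^2 - 3) + (k^2*3 + k^3*(-1) + 5 + k*(-7))
= k^2 + 2 + k*(-6)- k^3
C) k^2 + 2 + k*(-6)- k^3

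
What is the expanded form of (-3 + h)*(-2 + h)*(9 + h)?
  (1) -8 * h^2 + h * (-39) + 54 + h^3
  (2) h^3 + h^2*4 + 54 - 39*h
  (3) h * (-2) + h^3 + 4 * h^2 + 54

Expanding (-3 + h)*(-2 + h)*(9 + h):
= h^3 + h^2*4 + 54 - 39*h
2) h^3 + h^2*4 + 54 - 39*h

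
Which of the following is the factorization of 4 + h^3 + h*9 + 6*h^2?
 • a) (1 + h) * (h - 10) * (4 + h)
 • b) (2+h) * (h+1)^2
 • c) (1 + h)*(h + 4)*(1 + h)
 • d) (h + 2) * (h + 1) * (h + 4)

We need to factor 4 + h^3 + h*9 + 6*h^2.
The factored form is (1 + h)*(h + 4)*(1 + h).
c) (1 + h)*(h + 4)*(1 + h)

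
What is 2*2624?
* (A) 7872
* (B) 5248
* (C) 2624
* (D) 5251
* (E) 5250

2 * 2624 = 5248
B) 5248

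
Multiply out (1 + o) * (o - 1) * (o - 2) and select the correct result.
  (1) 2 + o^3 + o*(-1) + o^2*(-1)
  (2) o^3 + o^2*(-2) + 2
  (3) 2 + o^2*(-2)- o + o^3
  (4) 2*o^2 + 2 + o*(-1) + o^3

Expanding (1 + o) * (o - 1) * (o - 2):
= 2 + o^2*(-2)- o + o^3
3) 2 + o^2*(-2)- o + o^3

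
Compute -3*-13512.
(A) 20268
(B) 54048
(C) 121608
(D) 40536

-3 * -13512 = 40536
D) 40536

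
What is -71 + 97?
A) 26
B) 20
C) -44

-71 + 97 = 26
A) 26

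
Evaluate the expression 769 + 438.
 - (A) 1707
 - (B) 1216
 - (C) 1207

769 + 438 = 1207
C) 1207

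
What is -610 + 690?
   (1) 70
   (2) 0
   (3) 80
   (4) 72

-610 + 690 = 80
3) 80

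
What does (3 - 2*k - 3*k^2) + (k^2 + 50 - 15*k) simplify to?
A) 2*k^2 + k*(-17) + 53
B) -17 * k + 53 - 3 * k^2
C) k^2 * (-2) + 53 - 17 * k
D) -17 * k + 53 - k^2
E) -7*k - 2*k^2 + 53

Adding the polynomials and combining like terms:
(3 - 2*k - 3*k^2) + (k^2 + 50 - 15*k)
= k^2 * (-2) + 53 - 17 * k
C) k^2 * (-2) + 53 - 17 * k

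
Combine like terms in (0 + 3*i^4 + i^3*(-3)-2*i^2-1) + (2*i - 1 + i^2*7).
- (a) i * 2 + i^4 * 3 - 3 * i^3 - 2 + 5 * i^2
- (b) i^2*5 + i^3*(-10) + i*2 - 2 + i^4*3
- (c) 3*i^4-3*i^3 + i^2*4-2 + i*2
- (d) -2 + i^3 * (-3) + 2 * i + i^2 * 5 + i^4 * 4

Adding the polynomials and combining like terms:
(0 + 3*i^4 + i^3*(-3) - 2*i^2 - 1) + (2*i - 1 + i^2*7)
= i * 2 + i^4 * 3 - 3 * i^3 - 2 + 5 * i^2
a) i * 2 + i^4 * 3 - 3 * i^3 - 2 + 5 * i^2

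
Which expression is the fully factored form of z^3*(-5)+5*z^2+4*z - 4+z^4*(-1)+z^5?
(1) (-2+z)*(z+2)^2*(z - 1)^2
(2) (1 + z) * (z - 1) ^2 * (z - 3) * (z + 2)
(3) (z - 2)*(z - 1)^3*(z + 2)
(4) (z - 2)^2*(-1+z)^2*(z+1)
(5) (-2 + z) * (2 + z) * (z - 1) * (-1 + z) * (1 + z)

We need to factor z^3*(-5)+5*z^2+4*z - 4+z^4*(-1)+z^5.
The factored form is (-2 + z) * (2 + z) * (z - 1) * (-1 + z) * (1 + z).
5) (-2 + z) * (2 + z) * (z - 1) * (-1 + z) * (1 + z)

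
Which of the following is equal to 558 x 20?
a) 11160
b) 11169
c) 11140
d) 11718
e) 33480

558 * 20 = 11160
a) 11160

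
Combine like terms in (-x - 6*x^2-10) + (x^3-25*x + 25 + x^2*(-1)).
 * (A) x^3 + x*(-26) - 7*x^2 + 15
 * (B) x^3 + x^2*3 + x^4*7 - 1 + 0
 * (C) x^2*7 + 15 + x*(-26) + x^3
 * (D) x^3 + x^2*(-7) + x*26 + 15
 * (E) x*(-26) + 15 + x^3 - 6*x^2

Adding the polynomials and combining like terms:
(-x - 6*x^2 - 10) + (x^3 - 25*x + 25 + x^2*(-1))
= x^3 + x*(-26) - 7*x^2 + 15
A) x^3 + x*(-26) - 7*x^2 + 15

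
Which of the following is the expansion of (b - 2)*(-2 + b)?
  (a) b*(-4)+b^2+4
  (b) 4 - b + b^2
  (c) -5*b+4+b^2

Expanding (b - 2)*(-2 + b):
= b*(-4)+b^2+4
a) b*(-4)+b^2+4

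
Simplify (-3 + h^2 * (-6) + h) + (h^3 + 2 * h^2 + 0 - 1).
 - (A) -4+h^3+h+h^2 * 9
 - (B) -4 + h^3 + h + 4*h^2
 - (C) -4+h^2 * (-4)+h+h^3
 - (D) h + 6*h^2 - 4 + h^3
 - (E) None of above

Adding the polynomials and combining like terms:
(-3 + h^2*(-6) + h) + (h^3 + 2*h^2 + 0 - 1)
= -4+h^2 * (-4)+h+h^3
C) -4+h^2 * (-4)+h+h^3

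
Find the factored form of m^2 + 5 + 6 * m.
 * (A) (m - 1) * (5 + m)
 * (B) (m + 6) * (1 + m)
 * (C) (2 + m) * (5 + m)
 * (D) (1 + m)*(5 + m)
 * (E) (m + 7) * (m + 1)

We need to factor m^2 + 5 + 6 * m.
The factored form is (1 + m)*(5 + m).
D) (1 + m)*(5 + m)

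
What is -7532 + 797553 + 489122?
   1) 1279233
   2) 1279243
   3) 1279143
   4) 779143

First: -7532 + 797553 = 790021
Then: 790021 + 489122 = 1279143
3) 1279143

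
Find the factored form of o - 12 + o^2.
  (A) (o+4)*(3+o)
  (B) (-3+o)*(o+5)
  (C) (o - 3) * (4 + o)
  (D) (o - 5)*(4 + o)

We need to factor o - 12 + o^2.
The factored form is (o - 3) * (4 + o).
C) (o - 3) * (4 + o)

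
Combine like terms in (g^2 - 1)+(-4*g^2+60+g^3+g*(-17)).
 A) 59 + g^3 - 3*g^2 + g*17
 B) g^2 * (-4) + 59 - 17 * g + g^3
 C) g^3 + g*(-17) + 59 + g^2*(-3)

Adding the polynomials and combining like terms:
(g^2 - 1) + (-4*g^2 + 60 + g^3 + g*(-17))
= g^3 + g*(-17) + 59 + g^2*(-3)
C) g^3 + g*(-17) + 59 + g^2*(-3)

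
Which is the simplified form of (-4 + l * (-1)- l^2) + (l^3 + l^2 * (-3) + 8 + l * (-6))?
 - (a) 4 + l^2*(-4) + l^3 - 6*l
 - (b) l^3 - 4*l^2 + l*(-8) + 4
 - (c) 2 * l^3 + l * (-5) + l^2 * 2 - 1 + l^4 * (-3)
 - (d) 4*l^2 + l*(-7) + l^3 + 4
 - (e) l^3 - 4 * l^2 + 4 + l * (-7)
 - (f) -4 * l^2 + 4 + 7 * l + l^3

Adding the polynomials and combining like terms:
(-4 + l*(-1) - l^2) + (l^3 + l^2*(-3) + 8 + l*(-6))
= l^3 - 4 * l^2 + 4 + l * (-7)
e) l^3 - 4 * l^2 + 4 + l * (-7)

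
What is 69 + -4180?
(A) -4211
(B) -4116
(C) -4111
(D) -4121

69 + -4180 = -4111
C) -4111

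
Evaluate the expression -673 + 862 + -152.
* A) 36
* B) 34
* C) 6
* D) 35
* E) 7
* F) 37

First: -673 + 862 = 189
Then: 189 + -152 = 37
F) 37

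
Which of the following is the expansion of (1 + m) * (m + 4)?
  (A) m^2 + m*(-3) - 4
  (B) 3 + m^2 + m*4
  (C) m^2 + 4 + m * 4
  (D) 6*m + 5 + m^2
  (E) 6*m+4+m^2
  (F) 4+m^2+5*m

Expanding (1 + m) * (m + 4):
= 4+m^2+5*m
F) 4+m^2+5*m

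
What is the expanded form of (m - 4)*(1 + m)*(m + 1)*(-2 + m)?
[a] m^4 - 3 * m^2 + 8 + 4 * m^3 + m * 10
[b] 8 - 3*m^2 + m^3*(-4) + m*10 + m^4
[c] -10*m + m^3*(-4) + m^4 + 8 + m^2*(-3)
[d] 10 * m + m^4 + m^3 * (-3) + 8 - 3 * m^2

Expanding (m - 4)*(1 + m)*(m + 1)*(-2 + m):
= 8 - 3*m^2 + m^3*(-4) + m*10 + m^4
b) 8 - 3*m^2 + m^3*(-4) + m*10 + m^4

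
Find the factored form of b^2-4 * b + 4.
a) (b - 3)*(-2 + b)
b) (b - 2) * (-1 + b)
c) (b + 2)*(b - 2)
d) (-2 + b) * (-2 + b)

We need to factor b^2-4 * b + 4.
The factored form is (-2 + b) * (-2 + b).
d) (-2 + b) * (-2 + b)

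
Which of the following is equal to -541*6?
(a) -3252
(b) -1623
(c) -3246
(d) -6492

-541 * 6 = -3246
c) -3246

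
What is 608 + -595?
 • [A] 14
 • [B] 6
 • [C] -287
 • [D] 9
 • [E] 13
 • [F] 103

608 + -595 = 13
E) 13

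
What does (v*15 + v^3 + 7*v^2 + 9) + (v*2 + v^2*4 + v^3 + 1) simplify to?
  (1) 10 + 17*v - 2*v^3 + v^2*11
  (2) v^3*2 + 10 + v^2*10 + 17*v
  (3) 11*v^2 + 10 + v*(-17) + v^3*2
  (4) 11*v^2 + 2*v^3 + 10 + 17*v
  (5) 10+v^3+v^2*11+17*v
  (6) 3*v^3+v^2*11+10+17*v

Adding the polynomials and combining like terms:
(v*15 + v^3 + 7*v^2 + 9) + (v*2 + v^2*4 + v^3 + 1)
= 11*v^2 + 2*v^3 + 10 + 17*v
4) 11*v^2 + 2*v^3 + 10 + 17*v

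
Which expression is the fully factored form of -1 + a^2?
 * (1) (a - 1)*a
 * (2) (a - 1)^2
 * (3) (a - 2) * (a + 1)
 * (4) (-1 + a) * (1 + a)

We need to factor -1 + a^2.
The factored form is (-1 + a) * (1 + a).
4) (-1 + a) * (1 + a)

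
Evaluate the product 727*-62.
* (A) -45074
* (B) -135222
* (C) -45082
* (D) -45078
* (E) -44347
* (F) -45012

727 * -62 = -45074
A) -45074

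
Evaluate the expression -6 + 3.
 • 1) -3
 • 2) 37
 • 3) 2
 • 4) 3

-6 + 3 = -3
1) -3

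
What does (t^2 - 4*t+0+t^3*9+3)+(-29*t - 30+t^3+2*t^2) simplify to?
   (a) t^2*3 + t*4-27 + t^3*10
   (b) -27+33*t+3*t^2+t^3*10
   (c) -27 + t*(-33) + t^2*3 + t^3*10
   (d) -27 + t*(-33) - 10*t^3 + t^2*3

Adding the polynomials and combining like terms:
(t^2 - 4*t + 0 + t^3*9 + 3) + (-29*t - 30 + t^3 + 2*t^2)
= -27 + t*(-33) + t^2*3 + t^3*10
c) -27 + t*(-33) + t^2*3 + t^3*10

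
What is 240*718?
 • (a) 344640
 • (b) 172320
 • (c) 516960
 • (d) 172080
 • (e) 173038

240 * 718 = 172320
b) 172320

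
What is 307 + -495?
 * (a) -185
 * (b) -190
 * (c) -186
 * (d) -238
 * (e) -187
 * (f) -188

307 + -495 = -188
f) -188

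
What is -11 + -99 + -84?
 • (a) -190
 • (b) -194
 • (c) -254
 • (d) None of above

First: -11 + -99 = -110
Then: -110 + -84 = -194
b) -194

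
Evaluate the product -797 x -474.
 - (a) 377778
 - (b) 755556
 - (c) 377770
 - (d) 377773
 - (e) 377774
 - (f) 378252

-797 * -474 = 377778
a) 377778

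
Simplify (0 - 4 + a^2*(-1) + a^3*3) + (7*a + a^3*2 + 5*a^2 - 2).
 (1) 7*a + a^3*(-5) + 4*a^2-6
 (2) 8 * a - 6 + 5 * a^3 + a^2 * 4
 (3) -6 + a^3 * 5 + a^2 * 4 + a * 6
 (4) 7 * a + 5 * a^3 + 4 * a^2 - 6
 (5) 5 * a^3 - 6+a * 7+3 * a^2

Adding the polynomials and combining like terms:
(0 - 4 + a^2*(-1) + a^3*3) + (7*a + a^3*2 + 5*a^2 - 2)
= 7 * a + 5 * a^3 + 4 * a^2 - 6
4) 7 * a + 5 * a^3 + 4 * a^2 - 6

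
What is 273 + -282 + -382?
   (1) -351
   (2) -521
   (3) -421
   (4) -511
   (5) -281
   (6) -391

First: 273 + -282 = -9
Then: -9 + -382 = -391
6) -391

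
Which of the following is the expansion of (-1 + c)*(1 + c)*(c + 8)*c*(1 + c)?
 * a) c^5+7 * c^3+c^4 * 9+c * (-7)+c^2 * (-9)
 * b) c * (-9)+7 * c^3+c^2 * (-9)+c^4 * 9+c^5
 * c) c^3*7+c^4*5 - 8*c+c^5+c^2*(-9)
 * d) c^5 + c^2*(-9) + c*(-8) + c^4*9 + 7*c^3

Expanding (-1 + c)*(1 + c)*(c + 8)*c*(1 + c):
= c^5 + c^2*(-9) + c*(-8) + c^4*9 + 7*c^3
d) c^5 + c^2*(-9) + c*(-8) + c^4*9 + 7*c^3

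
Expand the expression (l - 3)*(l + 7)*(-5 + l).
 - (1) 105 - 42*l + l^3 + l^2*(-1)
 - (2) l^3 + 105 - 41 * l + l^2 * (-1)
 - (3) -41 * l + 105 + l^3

Expanding (l - 3)*(l + 7)*(-5 + l):
= l^3 + 105 - 41 * l + l^2 * (-1)
2) l^3 + 105 - 41 * l + l^2 * (-1)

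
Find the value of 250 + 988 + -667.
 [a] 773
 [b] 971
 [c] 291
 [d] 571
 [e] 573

First: 250 + 988 = 1238
Then: 1238 + -667 = 571
d) 571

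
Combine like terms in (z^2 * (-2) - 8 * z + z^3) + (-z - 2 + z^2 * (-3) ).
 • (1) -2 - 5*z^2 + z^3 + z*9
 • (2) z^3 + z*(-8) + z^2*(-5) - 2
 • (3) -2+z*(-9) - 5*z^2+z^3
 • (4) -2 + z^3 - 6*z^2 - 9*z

Adding the polynomials and combining like terms:
(z^2*(-2) - 8*z + z^3) + (-z - 2 + z^2*(-3))
= -2+z*(-9) - 5*z^2+z^3
3) -2+z*(-9) - 5*z^2+z^3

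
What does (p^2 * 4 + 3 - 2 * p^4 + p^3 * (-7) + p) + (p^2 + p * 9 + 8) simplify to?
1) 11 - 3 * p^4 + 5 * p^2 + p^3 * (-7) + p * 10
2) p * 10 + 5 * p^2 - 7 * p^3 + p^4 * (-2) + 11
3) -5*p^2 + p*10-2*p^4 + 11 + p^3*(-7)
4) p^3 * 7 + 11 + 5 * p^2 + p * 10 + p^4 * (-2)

Adding the polynomials and combining like terms:
(p^2*4 + 3 - 2*p^4 + p^3*(-7) + p) + (p^2 + p*9 + 8)
= p * 10 + 5 * p^2 - 7 * p^3 + p^4 * (-2) + 11
2) p * 10 + 5 * p^2 - 7 * p^3 + p^4 * (-2) + 11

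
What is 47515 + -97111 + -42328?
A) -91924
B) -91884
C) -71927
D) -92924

First: 47515 + -97111 = -49596
Then: -49596 + -42328 = -91924
A) -91924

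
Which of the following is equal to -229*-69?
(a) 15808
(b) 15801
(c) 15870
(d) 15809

-229 * -69 = 15801
b) 15801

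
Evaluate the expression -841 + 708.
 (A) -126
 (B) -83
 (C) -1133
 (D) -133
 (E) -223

-841 + 708 = -133
D) -133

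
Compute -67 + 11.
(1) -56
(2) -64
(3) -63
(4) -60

-67 + 11 = -56
1) -56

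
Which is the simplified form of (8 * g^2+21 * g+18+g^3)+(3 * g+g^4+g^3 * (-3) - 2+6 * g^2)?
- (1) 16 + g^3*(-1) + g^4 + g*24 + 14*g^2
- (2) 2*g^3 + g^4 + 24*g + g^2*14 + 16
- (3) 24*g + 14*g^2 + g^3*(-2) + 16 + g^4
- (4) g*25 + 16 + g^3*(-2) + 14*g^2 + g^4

Adding the polynomials and combining like terms:
(8*g^2 + 21*g + 18 + g^3) + (3*g + g^4 + g^3*(-3) - 2 + 6*g^2)
= 24*g + 14*g^2 + g^3*(-2) + 16 + g^4
3) 24*g + 14*g^2 + g^3*(-2) + 16 + g^4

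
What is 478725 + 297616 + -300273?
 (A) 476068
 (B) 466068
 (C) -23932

First: 478725 + 297616 = 776341
Then: 776341 + -300273 = 476068
A) 476068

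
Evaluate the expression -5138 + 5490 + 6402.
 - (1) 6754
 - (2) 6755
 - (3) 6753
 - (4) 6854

First: -5138 + 5490 = 352
Then: 352 + 6402 = 6754
1) 6754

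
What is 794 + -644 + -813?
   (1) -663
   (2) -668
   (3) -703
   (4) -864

First: 794 + -644 = 150
Then: 150 + -813 = -663
1) -663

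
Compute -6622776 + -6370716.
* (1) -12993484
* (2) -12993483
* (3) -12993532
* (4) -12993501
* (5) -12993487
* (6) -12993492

-6622776 + -6370716 = -12993492
6) -12993492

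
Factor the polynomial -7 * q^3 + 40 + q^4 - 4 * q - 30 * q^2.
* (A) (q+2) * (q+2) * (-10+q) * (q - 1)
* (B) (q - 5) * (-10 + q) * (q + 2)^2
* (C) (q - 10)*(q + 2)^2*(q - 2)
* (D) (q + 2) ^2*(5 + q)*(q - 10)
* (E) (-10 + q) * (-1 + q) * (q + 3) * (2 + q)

We need to factor -7 * q^3 + 40 + q^4 - 4 * q - 30 * q^2.
The factored form is (q+2) * (q+2) * (-10+q) * (q - 1).
A) (q+2) * (q+2) * (-10+q) * (q - 1)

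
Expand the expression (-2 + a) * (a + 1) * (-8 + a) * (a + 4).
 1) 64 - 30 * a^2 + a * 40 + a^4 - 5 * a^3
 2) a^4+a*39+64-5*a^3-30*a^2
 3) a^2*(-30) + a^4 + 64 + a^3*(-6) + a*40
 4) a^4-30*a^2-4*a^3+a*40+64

Expanding (-2 + a) * (a + 1) * (-8 + a) * (a + 4):
= 64 - 30 * a^2 + a * 40 + a^4 - 5 * a^3
1) 64 - 30 * a^2 + a * 40 + a^4 - 5 * a^3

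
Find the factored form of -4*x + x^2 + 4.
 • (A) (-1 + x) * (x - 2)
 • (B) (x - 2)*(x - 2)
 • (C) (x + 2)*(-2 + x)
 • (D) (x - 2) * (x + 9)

We need to factor -4*x + x^2 + 4.
The factored form is (x - 2)*(x - 2).
B) (x - 2)*(x - 2)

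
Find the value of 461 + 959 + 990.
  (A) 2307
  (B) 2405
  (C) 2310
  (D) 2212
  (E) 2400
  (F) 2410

First: 461 + 959 = 1420
Then: 1420 + 990 = 2410
F) 2410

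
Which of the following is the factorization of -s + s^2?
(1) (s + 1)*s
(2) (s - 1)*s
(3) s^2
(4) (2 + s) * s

We need to factor -s + s^2.
The factored form is (s - 1)*s.
2) (s - 1)*s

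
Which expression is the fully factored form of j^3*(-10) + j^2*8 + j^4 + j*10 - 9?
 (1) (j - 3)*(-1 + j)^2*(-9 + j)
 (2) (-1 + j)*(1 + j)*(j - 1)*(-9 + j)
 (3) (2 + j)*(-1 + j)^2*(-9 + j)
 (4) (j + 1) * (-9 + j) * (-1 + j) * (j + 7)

We need to factor j^3*(-10) + j^2*8 + j^4 + j*10 - 9.
The factored form is (-1 + j)*(1 + j)*(j - 1)*(-9 + j).
2) (-1 + j)*(1 + j)*(j - 1)*(-9 + j)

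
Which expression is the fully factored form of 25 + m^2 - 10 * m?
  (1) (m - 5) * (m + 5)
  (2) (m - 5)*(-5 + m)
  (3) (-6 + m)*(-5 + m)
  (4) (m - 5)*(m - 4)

We need to factor 25 + m^2 - 10 * m.
The factored form is (m - 5)*(-5 + m).
2) (m - 5)*(-5 + m)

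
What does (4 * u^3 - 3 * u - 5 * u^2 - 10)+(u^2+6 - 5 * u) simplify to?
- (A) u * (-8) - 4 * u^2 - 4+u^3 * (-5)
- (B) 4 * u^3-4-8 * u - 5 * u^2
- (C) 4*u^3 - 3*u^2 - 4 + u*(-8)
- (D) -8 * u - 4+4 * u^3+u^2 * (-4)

Adding the polynomials and combining like terms:
(4*u^3 - 3*u - 5*u^2 - 10) + (u^2 + 6 - 5*u)
= -8 * u - 4+4 * u^3+u^2 * (-4)
D) -8 * u - 4+4 * u^3+u^2 * (-4)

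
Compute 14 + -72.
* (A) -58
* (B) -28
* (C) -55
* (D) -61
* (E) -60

14 + -72 = -58
A) -58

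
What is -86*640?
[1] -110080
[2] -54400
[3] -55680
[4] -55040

-86 * 640 = -55040
4) -55040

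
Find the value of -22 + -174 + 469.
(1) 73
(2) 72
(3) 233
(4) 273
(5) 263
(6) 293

First: -22 + -174 = -196
Then: -196 + 469 = 273
4) 273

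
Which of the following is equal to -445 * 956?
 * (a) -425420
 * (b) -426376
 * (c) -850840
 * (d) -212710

-445 * 956 = -425420
a) -425420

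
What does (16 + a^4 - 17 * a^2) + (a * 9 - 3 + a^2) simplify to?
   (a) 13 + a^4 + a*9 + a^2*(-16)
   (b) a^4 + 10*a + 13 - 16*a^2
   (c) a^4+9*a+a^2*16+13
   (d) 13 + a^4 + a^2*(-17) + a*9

Adding the polynomials and combining like terms:
(16 + a^4 - 17*a^2) + (a*9 - 3 + a^2)
= 13 + a^4 + a*9 + a^2*(-16)
a) 13 + a^4 + a*9 + a^2*(-16)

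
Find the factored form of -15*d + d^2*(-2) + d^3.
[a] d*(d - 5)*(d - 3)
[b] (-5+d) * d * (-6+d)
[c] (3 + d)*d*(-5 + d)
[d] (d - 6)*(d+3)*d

We need to factor -15*d + d^2*(-2) + d^3.
The factored form is (3 + d)*d*(-5 + d).
c) (3 + d)*d*(-5 + d)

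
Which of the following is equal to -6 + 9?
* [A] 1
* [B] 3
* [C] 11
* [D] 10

-6 + 9 = 3
B) 3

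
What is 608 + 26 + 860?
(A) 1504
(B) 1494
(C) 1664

First: 608 + 26 = 634
Then: 634 + 860 = 1494
B) 1494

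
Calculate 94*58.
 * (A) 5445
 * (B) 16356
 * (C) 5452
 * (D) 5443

94 * 58 = 5452
C) 5452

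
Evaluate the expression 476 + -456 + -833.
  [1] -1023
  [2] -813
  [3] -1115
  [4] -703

First: 476 + -456 = 20
Then: 20 + -833 = -813
2) -813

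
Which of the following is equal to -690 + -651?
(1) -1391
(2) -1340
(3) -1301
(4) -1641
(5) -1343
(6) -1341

-690 + -651 = -1341
6) -1341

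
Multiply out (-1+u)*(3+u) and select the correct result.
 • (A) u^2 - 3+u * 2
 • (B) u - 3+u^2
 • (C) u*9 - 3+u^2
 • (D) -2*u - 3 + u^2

Expanding (-1+u)*(3+u):
= u^2 - 3+u * 2
A) u^2 - 3+u * 2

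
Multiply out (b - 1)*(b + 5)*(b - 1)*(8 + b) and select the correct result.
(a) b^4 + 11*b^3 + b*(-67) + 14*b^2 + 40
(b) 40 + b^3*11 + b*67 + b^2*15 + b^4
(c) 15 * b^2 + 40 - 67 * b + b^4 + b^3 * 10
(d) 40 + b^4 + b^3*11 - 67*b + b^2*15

Expanding (b - 1)*(b + 5)*(b - 1)*(8 + b):
= 40 + b^4 + b^3*11 - 67*b + b^2*15
d) 40 + b^4 + b^3*11 - 67*b + b^2*15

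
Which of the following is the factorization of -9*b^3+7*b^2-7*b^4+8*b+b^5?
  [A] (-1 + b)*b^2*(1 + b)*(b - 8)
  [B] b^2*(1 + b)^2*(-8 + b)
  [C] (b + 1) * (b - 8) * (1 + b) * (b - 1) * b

We need to factor -9*b^3+7*b^2-7*b^4+8*b+b^5.
The factored form is (b + 1) * (b - 8) * (1 + b) * (b - 1) * b.
C) (b + 1) * (b - 8) * (1 + b) * (b - 1) * b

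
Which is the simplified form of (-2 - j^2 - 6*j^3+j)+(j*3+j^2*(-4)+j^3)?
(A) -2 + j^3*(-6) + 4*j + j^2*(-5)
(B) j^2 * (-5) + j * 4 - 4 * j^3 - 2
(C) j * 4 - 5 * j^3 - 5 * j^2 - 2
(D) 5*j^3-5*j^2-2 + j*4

Adding the polynomials and combining like terms:
(-2 - j^2 - 6*j^3 + j) + (j*3 + j^2*(-4) + j^3)
= j * 4 - 5 * j^3 - 5 * j^2 - 2
C) j * 4 - 5 * j^3 - 5 * j^2 - 2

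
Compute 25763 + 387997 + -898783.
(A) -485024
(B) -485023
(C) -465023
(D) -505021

First: 25763 + 387997 = 413760
Then: 413760 + -898783 = -485023
B) -485023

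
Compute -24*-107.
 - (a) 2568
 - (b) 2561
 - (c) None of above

-24 * -107 = 2568
a) 2568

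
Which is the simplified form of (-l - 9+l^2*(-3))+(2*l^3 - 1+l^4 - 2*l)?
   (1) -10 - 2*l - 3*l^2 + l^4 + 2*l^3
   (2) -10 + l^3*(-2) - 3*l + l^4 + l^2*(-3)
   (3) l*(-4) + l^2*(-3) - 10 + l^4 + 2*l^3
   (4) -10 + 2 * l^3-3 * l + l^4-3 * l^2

Adding the polynomials and combining like terms:
(-l - 9 + l^2*(-3)) + (2*l^3 - 1 + l^4 - 2*l)
= -10 + 2 * l^3-3 * l + l^4-3 * l^2
4) -10 + 2 * l^3-3 * l + l^4-3 * l^2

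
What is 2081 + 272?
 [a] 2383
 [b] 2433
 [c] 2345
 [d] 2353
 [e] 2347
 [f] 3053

2081 + 272 = 2353
d) 2353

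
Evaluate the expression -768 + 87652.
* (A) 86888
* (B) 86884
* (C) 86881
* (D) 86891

-768 + 87652 = 86884
B) 86884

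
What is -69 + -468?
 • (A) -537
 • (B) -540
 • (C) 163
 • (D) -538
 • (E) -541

-69 + -468 = -537
A) -537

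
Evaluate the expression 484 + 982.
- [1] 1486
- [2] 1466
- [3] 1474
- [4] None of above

484 + 982 = 1466
2) 1466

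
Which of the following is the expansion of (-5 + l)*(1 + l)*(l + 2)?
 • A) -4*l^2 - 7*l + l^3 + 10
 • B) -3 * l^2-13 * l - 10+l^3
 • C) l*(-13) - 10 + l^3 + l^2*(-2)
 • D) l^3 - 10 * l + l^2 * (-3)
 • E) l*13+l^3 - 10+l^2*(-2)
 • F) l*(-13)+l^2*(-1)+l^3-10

Expanding (-5 + l)*(1 + l)*(l + 2):
= l*(-13) - 10 + l^3 + l^2*(-2)
C) l*(-13) - 10 + l^3 + l^2*(-2)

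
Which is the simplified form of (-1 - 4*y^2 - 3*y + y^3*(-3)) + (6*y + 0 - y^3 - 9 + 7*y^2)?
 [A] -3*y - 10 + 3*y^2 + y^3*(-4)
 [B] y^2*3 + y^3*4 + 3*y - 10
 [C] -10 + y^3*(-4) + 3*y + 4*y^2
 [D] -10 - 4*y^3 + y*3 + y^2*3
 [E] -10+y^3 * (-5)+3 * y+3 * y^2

Adding the polynomials and combining like terms:
(-1 - 4*y^2 - 3*y + y^3*(-3)) + (6*y + 0 - y^3 - 9 + 7*y^2)
= -10 - 4*y^3 + y*3 + y^2*3
D) -10 - 4*y^3 + y*3 + y^2*3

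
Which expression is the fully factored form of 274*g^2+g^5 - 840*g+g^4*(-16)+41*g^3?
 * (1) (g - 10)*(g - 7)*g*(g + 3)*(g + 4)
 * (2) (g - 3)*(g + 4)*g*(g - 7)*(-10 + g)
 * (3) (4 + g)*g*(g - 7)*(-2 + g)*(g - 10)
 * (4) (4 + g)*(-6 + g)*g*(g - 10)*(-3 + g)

We need to factor 274*g^2+g^5 - 840*g+g^4*(-16)+41*g^3.
The factored form is (g - 3)*(g + 4)*g*(g - 7)*(-10 + g).
2) (g - 3)*(g + 4)*g*(g - 7)*(-10 + g)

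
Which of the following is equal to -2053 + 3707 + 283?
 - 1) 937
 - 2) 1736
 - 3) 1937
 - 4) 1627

First: -2053 + 3707 = 1654
Then: 1654 + 283 = 1937
3) 1937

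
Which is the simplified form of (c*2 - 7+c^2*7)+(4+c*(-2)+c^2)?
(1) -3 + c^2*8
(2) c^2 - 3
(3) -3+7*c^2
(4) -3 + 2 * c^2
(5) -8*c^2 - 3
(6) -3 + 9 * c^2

Adding the polynomials and combining like terms:
(c*2 - 7 + c^2*7) + (4 + c*(-2) + c^2)
= -3 + c^2*8
1) -3 + c^2*8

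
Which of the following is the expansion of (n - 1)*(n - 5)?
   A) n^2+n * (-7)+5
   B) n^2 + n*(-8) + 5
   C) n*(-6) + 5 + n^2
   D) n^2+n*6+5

Expanding (n - 1)*(n - 5):
= n*(-6) + 5 + n^2
C) n*(-6) + 5 + n^2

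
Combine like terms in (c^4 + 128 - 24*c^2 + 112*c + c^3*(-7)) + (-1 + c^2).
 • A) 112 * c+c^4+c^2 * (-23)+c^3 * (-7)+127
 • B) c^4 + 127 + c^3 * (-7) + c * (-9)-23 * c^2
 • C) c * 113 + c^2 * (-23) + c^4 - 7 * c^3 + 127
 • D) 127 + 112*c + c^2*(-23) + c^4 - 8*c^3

Adding the polynomials and combining like terms:
(c^4 + 128 - 24*c^2 + 112*c + c^3*(-7)) + (-1 + c^2)
= 112 * c+c^4+c^2 * (-23)+c^3 * (-7)+127
A) 112 * c+c^4+c^2 * (-23)+c^3 * (-7)+127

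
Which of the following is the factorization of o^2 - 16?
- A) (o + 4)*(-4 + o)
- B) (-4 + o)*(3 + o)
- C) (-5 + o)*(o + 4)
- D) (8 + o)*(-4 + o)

We need to factor o^2 - 16.
The factored form is (o + 4)*(-4 + o).
A) (o + 4)*(-4 + o)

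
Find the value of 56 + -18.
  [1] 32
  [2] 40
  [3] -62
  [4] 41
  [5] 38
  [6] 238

56 + -18 = 38
5) 38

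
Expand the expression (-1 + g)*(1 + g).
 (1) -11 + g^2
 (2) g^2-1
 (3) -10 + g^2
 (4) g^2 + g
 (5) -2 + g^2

Expanding (-1 + g)*(1 + g):
= g^2-1
2) g^2-1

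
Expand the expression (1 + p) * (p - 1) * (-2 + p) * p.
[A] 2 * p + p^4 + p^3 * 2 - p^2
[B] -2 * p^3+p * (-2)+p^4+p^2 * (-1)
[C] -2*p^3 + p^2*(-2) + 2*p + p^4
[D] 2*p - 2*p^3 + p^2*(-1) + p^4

Expanding (1 + p) * (p - 1) * (-2 + p) * p:
= 2*p - 2*p^3 + p^2*(-1) + p^4
D) 2*p - 2*p^3 + p^2*(-1) + p^4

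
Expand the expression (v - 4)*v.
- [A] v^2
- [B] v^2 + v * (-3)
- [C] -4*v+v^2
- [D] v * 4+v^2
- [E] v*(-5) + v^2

Expanding (v - 4)*v:
= -4*v+v^2
C) -4*v+v^2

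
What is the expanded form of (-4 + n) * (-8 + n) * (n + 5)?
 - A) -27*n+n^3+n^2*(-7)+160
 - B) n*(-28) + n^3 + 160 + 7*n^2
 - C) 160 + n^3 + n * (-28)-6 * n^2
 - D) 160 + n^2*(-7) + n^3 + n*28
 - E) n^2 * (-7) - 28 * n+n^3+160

Expanding (-4 + n) * (-8 + n) * (n + 5):
= n^2 * (-7) - 28 * n+n^3+160
E) n^2 * (-7) - 28 * n+n^3+160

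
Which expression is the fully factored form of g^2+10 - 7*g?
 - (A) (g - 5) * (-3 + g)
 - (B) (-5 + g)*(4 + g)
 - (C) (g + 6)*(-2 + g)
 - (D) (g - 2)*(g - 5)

We need to factor g^2+10 - 7*g.
The factored form is (g - 2)*(g - 5).
D) (g - 2)*(g - 5)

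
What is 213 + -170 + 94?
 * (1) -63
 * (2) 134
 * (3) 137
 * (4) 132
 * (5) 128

First: 213 + -170 = 43
Then: 43 + 94 = 137
3) 137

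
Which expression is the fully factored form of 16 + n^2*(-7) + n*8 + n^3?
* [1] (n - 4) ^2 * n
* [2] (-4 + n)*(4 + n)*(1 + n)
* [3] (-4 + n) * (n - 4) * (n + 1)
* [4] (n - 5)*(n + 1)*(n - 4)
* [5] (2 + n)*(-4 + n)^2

We need to factor 16 + n^2*(-7) + n*8 + n^3.
The factored form is (-4 + n) * (n - 4) * (n + 1).
3) (-4 + n) * (n - 4) * (n + 1)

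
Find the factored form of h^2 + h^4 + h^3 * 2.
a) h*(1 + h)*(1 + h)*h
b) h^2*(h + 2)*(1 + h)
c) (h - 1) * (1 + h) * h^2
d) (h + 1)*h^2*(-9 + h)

We need to factor h^2 + h^4 + h^3 * 2.
The factored form is h*(1 + h)*(1 + h)*h.
a) h*(1 + h)*(1 + h)*h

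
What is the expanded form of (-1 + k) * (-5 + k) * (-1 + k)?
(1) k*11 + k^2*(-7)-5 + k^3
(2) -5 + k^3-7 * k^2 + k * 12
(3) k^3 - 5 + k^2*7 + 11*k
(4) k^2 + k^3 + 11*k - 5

Expanding (-1 + k) * (-5 + k) * (-1 + k):
= k*11 + k^2*(-7)-5 + k^3
1) k*11 + k^2*(-7)-5 + k^3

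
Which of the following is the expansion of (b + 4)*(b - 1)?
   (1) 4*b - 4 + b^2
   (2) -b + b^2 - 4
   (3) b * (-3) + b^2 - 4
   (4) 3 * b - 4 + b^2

Expanding (b + 4)*(b - 1):
= 3 * b - 4 + b^2
4) 3 * b - 4 + b^2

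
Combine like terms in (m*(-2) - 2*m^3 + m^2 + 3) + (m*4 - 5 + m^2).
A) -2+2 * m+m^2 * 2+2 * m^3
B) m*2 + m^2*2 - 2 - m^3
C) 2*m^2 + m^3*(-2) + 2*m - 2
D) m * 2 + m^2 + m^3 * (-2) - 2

Adding the polynomials and combining like terms:
(m*(-2) - 2*m^3 + m^2 + 3) + (m*4 - 5 + m^2)
= 2*m^2 + m^3*(-2) + 2*m - 2
C) 2*m^2 + m^3*(-2) + 2*m - 2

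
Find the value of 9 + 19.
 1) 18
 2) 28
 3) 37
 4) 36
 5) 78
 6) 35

9 + 19 = 28
2) 28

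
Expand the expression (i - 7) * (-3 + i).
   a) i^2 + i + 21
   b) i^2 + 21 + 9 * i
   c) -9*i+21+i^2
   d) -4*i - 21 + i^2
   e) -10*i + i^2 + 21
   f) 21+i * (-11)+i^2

Expanding (i - 7) * (-3 + i):
= -10*i + i^2 + 21
e) -10*i + i^2 + 21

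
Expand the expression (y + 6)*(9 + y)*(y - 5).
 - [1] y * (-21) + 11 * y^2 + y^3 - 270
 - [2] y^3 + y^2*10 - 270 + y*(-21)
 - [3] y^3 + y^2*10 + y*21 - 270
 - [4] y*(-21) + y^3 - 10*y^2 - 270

Expanding (y + 6)*(9 + y)*(y - 5):
= y^3 + y^2*10 - 270 + y*(-21)
2) y^3 + y^2*10 - 270 + y*(-21)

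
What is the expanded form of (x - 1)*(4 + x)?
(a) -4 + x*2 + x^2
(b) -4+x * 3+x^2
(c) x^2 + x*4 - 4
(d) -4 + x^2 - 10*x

Expanding (x - 1)*(4 + x):
= -4+x * 3+x^2
b) -4+x * 3+x^2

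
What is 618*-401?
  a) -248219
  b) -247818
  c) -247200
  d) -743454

618 * -401 = -247818
b) -247818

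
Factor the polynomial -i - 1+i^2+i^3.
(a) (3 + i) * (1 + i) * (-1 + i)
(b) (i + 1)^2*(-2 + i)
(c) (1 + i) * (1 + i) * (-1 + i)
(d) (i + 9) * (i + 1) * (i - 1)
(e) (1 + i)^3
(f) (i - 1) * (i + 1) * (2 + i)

We need to factor -i - 1+i^2+i^3.
The factored form is (1 + i) * (1 + i) * (-1 + i).
c) (1 + i) * (1 + i) * (-1 + i)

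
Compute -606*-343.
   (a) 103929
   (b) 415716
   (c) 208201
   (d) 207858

-606 * -343 = 207858
d) 207858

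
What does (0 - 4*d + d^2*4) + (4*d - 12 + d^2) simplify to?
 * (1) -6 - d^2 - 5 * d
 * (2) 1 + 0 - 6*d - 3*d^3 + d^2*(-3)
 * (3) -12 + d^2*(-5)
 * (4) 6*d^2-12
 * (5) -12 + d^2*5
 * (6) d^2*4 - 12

Adding the polynomials and combining like terms:
(0 - 4*d + d^2*4) + (4*d - 12 + d^2)
= -12 + d^2*5
5) -12 + d^2*5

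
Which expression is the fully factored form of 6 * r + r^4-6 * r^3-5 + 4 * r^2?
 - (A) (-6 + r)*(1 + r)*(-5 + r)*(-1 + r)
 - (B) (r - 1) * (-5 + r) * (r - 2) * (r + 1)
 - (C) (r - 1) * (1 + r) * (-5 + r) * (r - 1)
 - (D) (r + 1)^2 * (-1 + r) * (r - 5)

We need to factor 6 * r + r^4-6 * r^3-5 + 4 * r^2.
The factored form is (r - 1) * (1 + r) * (-5 + r) * (r - 1).
C) (r - 1) * (1 + r) * (-5 + r) * (r - 1)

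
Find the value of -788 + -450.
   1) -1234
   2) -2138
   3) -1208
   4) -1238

-788 + -450 = -1238
4) -1238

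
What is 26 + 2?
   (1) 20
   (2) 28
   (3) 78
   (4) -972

26 + 2 = 28
2) 28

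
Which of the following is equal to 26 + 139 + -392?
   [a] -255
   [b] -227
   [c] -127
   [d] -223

First: 26 + 139 = 165
Then: 165 + -392 = -227
b) -227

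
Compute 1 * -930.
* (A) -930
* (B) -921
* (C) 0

1 * -930 = -930
A) -930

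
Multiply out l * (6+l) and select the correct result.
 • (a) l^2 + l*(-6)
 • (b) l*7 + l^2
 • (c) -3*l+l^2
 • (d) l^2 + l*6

Expanding l * (6+l):
= l^2 + l*6
d) l^2 + l*6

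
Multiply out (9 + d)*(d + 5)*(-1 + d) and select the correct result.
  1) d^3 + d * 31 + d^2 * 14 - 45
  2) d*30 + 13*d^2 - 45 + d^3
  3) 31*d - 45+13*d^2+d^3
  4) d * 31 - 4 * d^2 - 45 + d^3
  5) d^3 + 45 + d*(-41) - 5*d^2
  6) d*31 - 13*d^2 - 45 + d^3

Expanding (9 + d)*(d + 5)*(-1 + d):
= 31*d - 45+13*d^2+d^3
3) 31*d - 45+13*d^2+d^3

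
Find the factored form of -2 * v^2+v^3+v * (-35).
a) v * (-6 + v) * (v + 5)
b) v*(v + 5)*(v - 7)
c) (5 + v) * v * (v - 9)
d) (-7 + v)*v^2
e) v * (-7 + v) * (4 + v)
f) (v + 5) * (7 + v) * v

We need to factor -2 * v^2+v^3+v * (-35).
The factored form is v*(v + 5)*(v - 7).
b) v*(v + 5)*(v - 7)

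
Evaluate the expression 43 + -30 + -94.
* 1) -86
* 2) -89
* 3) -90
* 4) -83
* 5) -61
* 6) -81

First: 43 + -30 = 13
Then: 13 + -94 = -81
6) -81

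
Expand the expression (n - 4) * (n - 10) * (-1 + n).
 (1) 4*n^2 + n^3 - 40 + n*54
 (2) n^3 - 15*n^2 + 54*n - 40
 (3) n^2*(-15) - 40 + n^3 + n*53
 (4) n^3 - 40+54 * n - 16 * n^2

Expanding (n - 4) * (n - 10) * (-1 + n):
= n^3 - 15*n^2 + 54*n - 40
2) n^3 - 15*n^2 + 54*n - 40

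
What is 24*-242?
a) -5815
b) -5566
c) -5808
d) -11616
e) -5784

24 * -242 = -5808
c) -5808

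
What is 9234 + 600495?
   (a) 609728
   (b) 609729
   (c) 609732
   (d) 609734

9234 + 600495 = 609729
b) 609729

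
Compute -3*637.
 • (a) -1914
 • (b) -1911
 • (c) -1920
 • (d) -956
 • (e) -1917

-3 * 637 = -1911
b) -1911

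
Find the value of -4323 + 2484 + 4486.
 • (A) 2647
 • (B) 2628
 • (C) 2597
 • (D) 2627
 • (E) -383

First: -4323 + 2484 = -1839
Then: -1839 + 4486 = 2647
A) 2647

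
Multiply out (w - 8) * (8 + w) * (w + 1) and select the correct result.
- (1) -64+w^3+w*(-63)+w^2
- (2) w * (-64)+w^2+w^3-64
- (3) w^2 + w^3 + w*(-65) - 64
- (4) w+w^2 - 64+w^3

Expanding (w - 8) * (8 + w) * (w + 1):
= w * (-64)+w^2+w^3-64
2) w * (-64)+w^2+w^3-64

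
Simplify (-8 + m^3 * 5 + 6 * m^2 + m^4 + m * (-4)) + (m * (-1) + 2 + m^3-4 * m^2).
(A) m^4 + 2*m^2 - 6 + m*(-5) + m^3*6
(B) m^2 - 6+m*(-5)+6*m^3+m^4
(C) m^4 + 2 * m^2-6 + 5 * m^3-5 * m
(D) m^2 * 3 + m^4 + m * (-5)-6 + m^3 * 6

Adding the polynomials and combining like terms:
(-8 + m^3*5 + 6*m^2 + m^4 + m*(-4)) + (m*(-1) + 2 + m^3 - 4*m^2)
= m^4 + 2*m^2 - 6 + m*(-5) + m^3*6
A) m^4 + 2*m^2 - 6 + m*(-5) + m^3*6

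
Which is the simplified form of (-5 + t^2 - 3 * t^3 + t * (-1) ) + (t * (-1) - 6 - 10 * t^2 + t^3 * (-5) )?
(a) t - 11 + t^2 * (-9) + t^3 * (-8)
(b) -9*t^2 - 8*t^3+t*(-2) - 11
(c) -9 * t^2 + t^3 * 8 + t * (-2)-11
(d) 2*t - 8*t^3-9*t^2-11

Adding the polynomials and combining like terms:
(-5 + t^2 - 3*t^3 + t*(-1)) + (t*(-1) - 6 - 10*t^2 + t^3*(-5))
= -9*t^2 - 8*t^3+t*(-2) - 11
b) -9*t^2 - 8*t^3+t*(-2) - 11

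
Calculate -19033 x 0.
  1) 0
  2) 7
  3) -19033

-19033 * 0 = 0
1) 0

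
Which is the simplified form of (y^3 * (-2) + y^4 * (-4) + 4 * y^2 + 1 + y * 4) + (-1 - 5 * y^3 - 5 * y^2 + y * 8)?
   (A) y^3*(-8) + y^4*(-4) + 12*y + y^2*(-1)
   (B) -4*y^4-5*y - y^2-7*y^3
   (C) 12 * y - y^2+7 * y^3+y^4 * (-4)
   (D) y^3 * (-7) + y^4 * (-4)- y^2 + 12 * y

Adding the polynomials and combining like terms:
(y^3*(-2) + y^4*(-4) + 4*y^2 + 1 + y*4) + (-1 - 5*y^3 - 5*y^2 + y*8)
= y^3 * (-7) + y^4 * (-4)- y^2 + 12 * y
D) y^3 * (-7) + y^4 * (-4)- y^2 + 12 * y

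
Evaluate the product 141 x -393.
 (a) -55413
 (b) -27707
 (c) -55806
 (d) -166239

141 * -393 = -55413
a) -55413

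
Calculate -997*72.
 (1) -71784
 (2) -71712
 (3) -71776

-997 * 72 = -71784
1) -71784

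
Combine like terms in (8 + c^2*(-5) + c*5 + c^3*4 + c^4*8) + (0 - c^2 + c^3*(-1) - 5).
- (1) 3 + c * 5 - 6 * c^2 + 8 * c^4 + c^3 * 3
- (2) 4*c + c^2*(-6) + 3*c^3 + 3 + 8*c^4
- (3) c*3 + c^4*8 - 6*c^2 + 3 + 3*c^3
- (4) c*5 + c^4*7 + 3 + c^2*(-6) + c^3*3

Adding the polynomials and combining like terms:
(8 + c^2*(-5) + c*5 + c^3*4 + c^4*8) + (0 - c^2 + c^3*(-1) - 5)
= 3 + c * 5 - 6 * c^2 + 8 * c^4 + c^3 * 3
1) 3 + c * 5 - 6 * c^2 + 8 * c^4 + c^3 * 3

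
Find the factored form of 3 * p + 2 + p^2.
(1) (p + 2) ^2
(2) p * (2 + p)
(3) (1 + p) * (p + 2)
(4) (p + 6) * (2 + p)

We need to factor 3 * p + 2 + p^2.
The factored form is (1 + p) * (p + 2).
3) (1 + p) * (p + 2)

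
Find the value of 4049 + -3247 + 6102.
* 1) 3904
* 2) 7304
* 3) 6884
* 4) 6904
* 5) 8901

First: 4049 + -3247 = 802
Then: 802 + 6102 = 6904
4) 6904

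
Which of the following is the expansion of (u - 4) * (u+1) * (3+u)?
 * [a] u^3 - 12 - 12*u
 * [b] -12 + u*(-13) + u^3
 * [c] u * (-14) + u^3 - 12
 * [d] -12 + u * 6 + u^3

Expanding (u - 4) * (u+1) * (3+u):
= -12 + u*(-13) + u^3
b) -12 + u*(-13) + u^3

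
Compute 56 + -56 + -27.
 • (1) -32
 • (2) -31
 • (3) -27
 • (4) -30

First: 56 + -56 = 0
Then: 0 + -27 = -27
3) -27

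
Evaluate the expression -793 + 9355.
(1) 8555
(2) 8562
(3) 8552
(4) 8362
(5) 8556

-793 + 9355 = 8562
2) 8562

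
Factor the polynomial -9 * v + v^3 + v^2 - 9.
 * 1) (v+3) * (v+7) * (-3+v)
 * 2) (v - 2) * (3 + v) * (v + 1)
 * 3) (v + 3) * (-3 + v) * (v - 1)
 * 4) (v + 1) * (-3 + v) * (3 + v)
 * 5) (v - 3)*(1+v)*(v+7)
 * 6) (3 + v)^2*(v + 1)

We need to factor -9 * v + v^3 + v^2 - 9.
The factored form is (v + 1) * (-3 + v) * (3 + v).
4) (v + 1) * (-3 + v) * (3 + v)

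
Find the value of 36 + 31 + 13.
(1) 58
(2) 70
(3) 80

First: 36 + 31 = 67
Then: 67 + 13 = 80
3) 80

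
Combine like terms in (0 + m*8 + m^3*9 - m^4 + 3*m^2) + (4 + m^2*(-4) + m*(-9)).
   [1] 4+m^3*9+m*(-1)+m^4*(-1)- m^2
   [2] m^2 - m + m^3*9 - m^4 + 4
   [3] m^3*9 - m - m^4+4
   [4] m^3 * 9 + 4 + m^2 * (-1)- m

Adding the polynomials and combining like terms:
(0 + m*8 + m^3*9 - m^4 + 3*m^2) + (4 + m^2*(-4) + m*(-9))
= 4+m^3*9+m*(-1)+m^4*(-1)- m^2
1) 4+m^3*9+m*(-1)+m^4*(-1)- m^2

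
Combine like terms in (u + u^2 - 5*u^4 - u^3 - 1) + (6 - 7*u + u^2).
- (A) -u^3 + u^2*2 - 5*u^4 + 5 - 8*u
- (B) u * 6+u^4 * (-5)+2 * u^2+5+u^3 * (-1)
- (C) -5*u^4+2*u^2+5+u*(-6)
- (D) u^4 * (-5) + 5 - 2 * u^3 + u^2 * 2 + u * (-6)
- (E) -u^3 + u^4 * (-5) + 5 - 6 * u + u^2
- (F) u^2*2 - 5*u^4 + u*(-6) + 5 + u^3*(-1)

Adding the polynomials and combining like terms:
(u + u^2 - 5*u^4 - u^3 - 1) + (6 - 7*u + u^2)
= u^2*2 - 5*u^4 + u*(-6) + 5 + u^3*(-1)
F) u^2*2 - 5*u^4 + u*(-6) + 5 + u^3*(-1)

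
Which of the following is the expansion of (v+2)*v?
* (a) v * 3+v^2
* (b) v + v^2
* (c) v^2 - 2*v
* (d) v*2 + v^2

Expanding (v+2)*v:
= v*2 + v^2
d) v*2 + v^2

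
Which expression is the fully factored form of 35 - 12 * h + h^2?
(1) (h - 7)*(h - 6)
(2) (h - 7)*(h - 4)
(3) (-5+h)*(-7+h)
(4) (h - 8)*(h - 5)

We need to factor 35 - 12 * h + h^2.
The factored form is (-5+h)*(-7+h).
3) (-5+h)*(-7+h)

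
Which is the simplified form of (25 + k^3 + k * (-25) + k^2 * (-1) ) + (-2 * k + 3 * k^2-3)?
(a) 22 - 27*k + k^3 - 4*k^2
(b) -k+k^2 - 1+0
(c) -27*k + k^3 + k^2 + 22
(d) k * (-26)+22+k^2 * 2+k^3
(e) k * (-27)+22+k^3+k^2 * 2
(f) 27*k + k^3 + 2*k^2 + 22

Adding the polynomials and combining like terms:
(25 + k^3 + k*(-25) + k^2*(-1)) + (-2*k + 3*k^2 - 3)
= k * (-27)+22+k^3+k^2 * 2
e) k * (-27)+22+k^3+k^2 * 2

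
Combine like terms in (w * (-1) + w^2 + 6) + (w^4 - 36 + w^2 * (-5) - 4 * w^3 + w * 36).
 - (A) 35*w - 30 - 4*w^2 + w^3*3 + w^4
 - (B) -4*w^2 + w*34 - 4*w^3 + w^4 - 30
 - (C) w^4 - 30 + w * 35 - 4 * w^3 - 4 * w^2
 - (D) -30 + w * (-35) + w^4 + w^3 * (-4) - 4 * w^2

Adding the polynomials and combining like terms:
(w*(-1) + w^2 + 6) + (w^4 - 36 + w^2*(-5) - 4*w^3 + w*36)
= w^4 - 30 + w * 35 - 4 * w^3 - 4 * w^2
C) w^4 - 30 + w * 35 - 4 * w^3 - 4 * w^2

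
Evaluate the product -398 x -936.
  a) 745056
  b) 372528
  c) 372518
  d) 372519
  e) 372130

-398 * -936 = 372528
b) 372528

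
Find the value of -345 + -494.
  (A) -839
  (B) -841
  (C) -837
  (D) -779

-345 + -494 = -839
A) -839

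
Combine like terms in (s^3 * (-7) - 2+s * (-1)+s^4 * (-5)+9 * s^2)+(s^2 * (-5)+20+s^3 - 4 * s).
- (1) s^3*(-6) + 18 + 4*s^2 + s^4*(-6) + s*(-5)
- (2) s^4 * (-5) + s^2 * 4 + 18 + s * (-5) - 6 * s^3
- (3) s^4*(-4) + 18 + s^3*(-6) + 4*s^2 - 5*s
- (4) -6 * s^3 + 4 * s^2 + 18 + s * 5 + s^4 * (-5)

Adding the polynomials and combining like terms:
(s^3*(-7) - 2 + s*(-1) + s^4*(-5) + 9*s^2) + (s^2*(-5) + 20 + s^3 - 4*s)
= s^4 * (-5) + s^2 * 4 + 18 + s * (-5) - 6 * s^3
2) s^4 * (-5) + s^2 * 4 + 18 + s * (-5) - 6 * s^3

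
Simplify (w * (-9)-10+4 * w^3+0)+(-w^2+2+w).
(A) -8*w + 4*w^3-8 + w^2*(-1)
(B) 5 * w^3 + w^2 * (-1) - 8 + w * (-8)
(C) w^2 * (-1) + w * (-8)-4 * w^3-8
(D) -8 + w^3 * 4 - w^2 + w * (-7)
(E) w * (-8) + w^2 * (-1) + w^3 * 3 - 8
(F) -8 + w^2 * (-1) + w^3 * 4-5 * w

Adding the polynomials and combining like terms:
(w*(-9) - 10 + 4*w^3 + 0) + (-w^2 + 2 + w)
= -8*w + 4*w^3-8 + w^2*(-1)
A) -8*w + 4*w^3-8 + w^2*(-1)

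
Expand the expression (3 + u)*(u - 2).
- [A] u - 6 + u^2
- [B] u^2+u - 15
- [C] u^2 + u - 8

Expanding (3 + u)*(u - 2):
= u - 6 + u^2
A) u - 6 + u^2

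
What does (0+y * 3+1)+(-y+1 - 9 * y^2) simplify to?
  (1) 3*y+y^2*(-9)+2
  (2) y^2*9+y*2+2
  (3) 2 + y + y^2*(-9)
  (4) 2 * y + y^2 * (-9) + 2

Adding the polynomials and combining like terms:
(0 + y*3 + 1) + (-y + 1 - 9*y^2)
= 2 * y + y^2 * (-9) + 2
4) 2 * y + y^2 * (-9) + 2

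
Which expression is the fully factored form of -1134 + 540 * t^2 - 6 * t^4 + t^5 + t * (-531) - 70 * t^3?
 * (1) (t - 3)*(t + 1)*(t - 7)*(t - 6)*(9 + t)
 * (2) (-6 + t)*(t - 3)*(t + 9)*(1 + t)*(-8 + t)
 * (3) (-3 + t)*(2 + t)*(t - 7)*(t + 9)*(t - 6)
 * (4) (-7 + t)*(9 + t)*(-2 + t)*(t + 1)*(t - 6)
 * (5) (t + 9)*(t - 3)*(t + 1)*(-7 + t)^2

We need to factor -1134 + 540 * t^2 - 6 * t^4 + t^5 + t * (-531) - 70 * t^3.
The factored form is (t - 3)*(t + 1)*(t - 7)*(t - 6)*(9 + t).
1) (t - 3)*(t + 1)*(t - 7)*(t - 6)*(9 + t)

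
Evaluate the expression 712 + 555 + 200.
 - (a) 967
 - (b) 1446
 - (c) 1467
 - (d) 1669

First: 712 + 555 = 1267
Then: 1267 + 200 = 1467
c) 1467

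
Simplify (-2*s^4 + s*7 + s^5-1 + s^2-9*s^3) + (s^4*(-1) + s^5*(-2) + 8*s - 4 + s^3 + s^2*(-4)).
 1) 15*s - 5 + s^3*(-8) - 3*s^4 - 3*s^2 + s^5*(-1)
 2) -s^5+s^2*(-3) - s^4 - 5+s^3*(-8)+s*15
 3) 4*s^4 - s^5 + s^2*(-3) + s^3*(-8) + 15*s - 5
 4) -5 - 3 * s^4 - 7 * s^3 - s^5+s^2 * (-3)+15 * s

Adding the polynomials and combining like terms:
(-2*s^4 + s*7 + s^5 - 1 + s^2 - 9*s^3) + (s^4*(-1) + s^5*(-2) + 8*s - 4 + s^3 + s^2*(-4))
= 15*s - 5 + s^3*(-8) - 3*s^4 - 3*s^2 + s^5*(-1)
1) 15*s - 5 + s^3*(-8) - 3*s^4 - 3*s^2 + s^5*(-1)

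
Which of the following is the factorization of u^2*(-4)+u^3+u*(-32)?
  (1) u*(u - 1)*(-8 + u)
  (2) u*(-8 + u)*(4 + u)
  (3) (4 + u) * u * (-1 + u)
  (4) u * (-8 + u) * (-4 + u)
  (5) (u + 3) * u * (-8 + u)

We need to factor u^2*(-4)+u^3+u*(-32).
The factored form is u*(-8 + u)*(4 + u).
2) u*(-8 + u)*(4 + u)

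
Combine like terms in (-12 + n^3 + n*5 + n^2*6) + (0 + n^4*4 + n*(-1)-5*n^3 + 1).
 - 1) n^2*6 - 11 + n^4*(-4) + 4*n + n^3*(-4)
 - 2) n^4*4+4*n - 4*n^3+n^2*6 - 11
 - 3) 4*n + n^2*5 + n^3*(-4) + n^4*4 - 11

Adding the polynomials and combining like terms:
(-12 + n^3 + n*5 + n^2*6) + (0 + n^4*4 + n*(-1) - 5*n^3 + 1)
= n^4*4+4*n - 4*n^3+n^2*6 - 11
2) n^4*4+4*n - 4*n^3+n^2*6 - 11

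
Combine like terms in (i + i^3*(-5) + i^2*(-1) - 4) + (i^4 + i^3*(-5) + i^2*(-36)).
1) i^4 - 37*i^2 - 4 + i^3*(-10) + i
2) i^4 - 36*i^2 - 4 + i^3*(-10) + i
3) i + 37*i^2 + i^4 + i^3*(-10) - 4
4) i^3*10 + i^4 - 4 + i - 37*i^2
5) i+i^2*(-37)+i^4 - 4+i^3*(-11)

Adding the polynomials and combining like terms:
(i + i^3*(-5) + i^2*(-1) - 4) + (i^4 + i^3*(-5) + i^2*(-36))
= i^4 - 37*i^2 - 4 + i^3*(-10) + i
1) i^4 - 37*i^2 - 4 + i^3*(-10) + i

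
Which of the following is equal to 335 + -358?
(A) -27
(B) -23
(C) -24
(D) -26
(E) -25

335 + -358 = -23
B) -23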